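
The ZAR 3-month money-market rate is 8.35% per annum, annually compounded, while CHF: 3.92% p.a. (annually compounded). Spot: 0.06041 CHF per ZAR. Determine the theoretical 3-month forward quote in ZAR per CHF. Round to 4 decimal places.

16.7272

T = 3/12 years.
CHF accumulates by (1 + 0.0392)^(3/12) = 1.00965915.
Growth of 1 ZAR over T: (1 + 0.0835)^(3/12) = 1.02025147.
CIP: F = S · (grow CHF)/(grow ZAR) = 0.06041 × 1.00965915/1.02025147 = 0.059782819 CHF per ZAR.
Quoted the other way: 1/0.059782819 = 16.7272 ZAR per CHF.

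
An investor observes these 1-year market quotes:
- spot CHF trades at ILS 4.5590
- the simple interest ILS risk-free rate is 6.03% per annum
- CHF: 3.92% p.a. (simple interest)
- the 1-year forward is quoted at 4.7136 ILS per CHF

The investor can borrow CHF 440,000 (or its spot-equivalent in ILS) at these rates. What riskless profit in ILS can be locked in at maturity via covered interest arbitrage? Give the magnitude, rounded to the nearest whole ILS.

ILS 28,365

T = 1 year.
Route A — deposit CHF, sell forward: 440,000 × 1.039200 × 4.7136 = ILS 2,155,284.17.
Route B — convert at spot, deposit ILS: 440,000 × 4.5590 × 1.060300 = ILS 2,126,919.39.
The quoted forward overvalues CHF, so borrow ILS, buy CHF at spot, deposit the CHF at 3.92%, and sell the proceeds forward at 4.7136.
Profit = 2,155,284.17 − 2,126,919.39 = ILS 28,365.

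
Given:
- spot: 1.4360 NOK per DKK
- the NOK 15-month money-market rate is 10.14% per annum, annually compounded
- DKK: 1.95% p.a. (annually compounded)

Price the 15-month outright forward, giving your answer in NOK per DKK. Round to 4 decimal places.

1.5816

T = 15/12 years.
NOK growth factor: (1 + 0.1014)^(15/12) = 1.1283175.
Growth of 1 DKK over T: (1 + 0.0195)^(15/12) = 1.0244341.
CIP: F = S · (grow NOK)/(grow DKK) = 1.436 × 1.1283175/1.0244341 = 1.581619 NOK per DKK.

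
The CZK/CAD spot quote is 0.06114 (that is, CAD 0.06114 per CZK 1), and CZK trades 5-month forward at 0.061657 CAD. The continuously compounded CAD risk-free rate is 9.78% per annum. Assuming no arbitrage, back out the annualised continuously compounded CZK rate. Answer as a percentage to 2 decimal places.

7.76%

T = 5/12 years.
By CIP, F/S equals the CAD-to-CZK growth ratio: 0.061657/0.06114 = 1.0084560.
CAD growth factor: e^(0.0978×5/12) = 1.0415917.
So the CZK growth factor = 1.0328579.
r = ln(1.0328579)/(5/12) = 0.077591 → 7.76%.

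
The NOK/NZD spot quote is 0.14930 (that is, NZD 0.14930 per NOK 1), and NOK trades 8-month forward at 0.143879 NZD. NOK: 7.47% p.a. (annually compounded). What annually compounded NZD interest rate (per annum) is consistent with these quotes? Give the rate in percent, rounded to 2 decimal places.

T = 8/12 years.
F/S = 0.143879/0.1493 = 0.9636906 = (growth of NZD) / (growth of NOK).
NOK growth factor: (1 + 0.0747)^(8/12) = 1.0491997.
So the NZD growth factor = 1.0111039.
r = 1.0111039^(12/8) − 1 = 0.016702 → 1.67%.

1.67%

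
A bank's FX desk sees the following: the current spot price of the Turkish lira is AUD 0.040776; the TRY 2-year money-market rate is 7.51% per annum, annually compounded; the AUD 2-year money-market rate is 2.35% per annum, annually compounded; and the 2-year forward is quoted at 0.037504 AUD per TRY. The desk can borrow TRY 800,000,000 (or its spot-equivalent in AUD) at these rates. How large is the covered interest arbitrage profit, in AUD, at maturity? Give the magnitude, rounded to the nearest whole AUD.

T = 2 years.
Route A — deposit TRY, sell forward: 800,000,000 × 1.15584001 × 0.037504 = AUD 34,678,898.99.
Route B — convert at spot, deposit AUD: 800,000,000 × 0.040776 × 1.04755225 = AUD 34,171,992.44.
The quoted forward overvalues TRY, so borrow AUD, buy TRY at spot, deposit the TRY at 7.51%, and sell the proceeds forward at 0.037504.
The gap between the two covered legs is AUD 506,907.

AUD 506,907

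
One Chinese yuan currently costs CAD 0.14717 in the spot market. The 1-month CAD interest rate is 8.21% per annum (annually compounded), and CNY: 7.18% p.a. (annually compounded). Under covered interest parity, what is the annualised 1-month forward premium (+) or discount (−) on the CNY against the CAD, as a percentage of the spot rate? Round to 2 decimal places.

T = 1/12 years.
F = S · g_CAD/g_CNY = 0.14717 × 1.006597/1.005795 = 0.14728735.
Annualised premium = (F − S)/S × (1/T) = (0.14728735 − 0.14717)/0.14717 ÷ (1/12) = 0.96%.

+0.96%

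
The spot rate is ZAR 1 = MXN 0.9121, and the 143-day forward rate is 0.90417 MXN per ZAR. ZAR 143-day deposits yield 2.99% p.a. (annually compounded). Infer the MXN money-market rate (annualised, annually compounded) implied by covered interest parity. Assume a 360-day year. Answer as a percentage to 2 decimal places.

T = 143/360 years.
CIP gives F = S · g_MXN/g_ZAR, so g_MXN/g_ZAR = 0.90417/0.9121 = 0.9913058.
The ZAR side grows by (1 + 0.0299)^(143/360) = 1.0117716.
So the MXN growth factor = 1.0029751.
r = 1.0029751^(360/143) − 1 = 0.007507 → 0.75%.

0.75%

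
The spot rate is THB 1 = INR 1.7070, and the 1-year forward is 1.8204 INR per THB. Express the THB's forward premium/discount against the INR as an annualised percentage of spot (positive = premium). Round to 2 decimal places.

T = 1 year.
Period premium: (1.8204 − 1.707)/1.707 = 0.0664323.
Annualise by dividing by T: 0.0664323 / 1 = 0.066432 → 6.64%.

+6.64%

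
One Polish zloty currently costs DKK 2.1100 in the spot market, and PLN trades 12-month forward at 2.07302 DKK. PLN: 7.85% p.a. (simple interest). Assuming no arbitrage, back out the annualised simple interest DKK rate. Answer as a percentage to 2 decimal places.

T = 1 year.
CIP gives F = S · g_DKK/g_PLN, so g_DKK/g_PLN = 2.07302/2.11 = 0.9824739.
The PLN side grows by 1 + 0.0785×1 = 1.078500.
Hence g_DKK = 1.0595981.
(1.0595981 − 1)/T = 0.059598, i.e. 5.96%.

5.96%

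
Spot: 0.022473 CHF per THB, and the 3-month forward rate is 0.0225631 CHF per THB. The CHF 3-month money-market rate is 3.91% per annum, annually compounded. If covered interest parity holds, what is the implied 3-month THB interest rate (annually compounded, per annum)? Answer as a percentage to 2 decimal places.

T = 3/12 years.
CIP gives F = S · g_CHF/g_THB, so g_CHF/g_THB = 0.0225631/0.022473 = 1.0040093.
CHF growth factor: (1 + 0.0391)^(3/12) = 1.0096349.
That pins the THB growth at 1.0056031.
Annualise: 1.0056031^(12/3) − 1 = 0.022601 = 2.26%.

2.26%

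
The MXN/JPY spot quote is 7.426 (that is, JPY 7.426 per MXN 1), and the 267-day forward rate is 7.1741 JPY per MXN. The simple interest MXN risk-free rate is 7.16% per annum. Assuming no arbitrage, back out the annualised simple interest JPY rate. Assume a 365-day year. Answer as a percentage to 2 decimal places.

T = 267/365 years.
F/S = 7.1741/7.426 = 0.9660786 = (growth of JPY) / (growth of MXN).
The MXN side grows by 1 + 0.0716×267/365 = 1.0523759.
That pins the JPY growth at 1.0166778.
(1.0166778 − 1)/T = 0.022799, i.e. 2.28%.

2.28%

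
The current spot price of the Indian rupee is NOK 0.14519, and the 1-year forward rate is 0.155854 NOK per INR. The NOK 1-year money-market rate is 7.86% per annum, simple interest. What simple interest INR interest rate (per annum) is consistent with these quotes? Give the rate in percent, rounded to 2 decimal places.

0.48%

T = 1 year.
By CIP, F/S equals the NOK-to-INR growth ratio: 0.155854/0.14519 = 1.0734486.
The NOK side grows by 1 + 0.0786×1 = 1.078600.
Hence g_INR = 1.0047989.
r = (1.0047989 − 1)/1 = 0.004799 → 0.48%.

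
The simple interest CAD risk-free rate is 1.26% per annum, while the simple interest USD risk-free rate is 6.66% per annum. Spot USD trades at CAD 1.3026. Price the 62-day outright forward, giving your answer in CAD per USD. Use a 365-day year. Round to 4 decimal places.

T = 62/365 years.
Growth of 1 CAD over T: 1 + 0.0126×62/365 = 1.0021403.
USD growth factor: 1 + 0.0666×62/365 = 1.0113129.
CIP: F = S · (grow CAD)/(grow USD) = 1.3026 × 1.0021403/1.0113129 = 1.290785 CAD per USD.

1.2908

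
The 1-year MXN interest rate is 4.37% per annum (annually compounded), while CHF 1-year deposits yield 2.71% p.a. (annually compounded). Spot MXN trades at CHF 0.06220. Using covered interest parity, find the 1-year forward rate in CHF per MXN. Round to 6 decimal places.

T = 1 year.
CHF accumulates by (1 + 0.0271)^1 = 1.027100.
Growth of 1 MXN over T: (1 + 0.0437)^1 = 1.043700.
CIP: F = S · (grow CHF)/(grow MXN) = 0.0622 × 1.027100/1.043700 = 0.06121071 CHF per MXN.

0.061211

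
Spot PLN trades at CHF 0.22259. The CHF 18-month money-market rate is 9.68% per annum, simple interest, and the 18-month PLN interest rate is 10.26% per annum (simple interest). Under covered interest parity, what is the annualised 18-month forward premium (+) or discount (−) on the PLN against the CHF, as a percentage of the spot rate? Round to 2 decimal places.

T = 18/12 years.
No-arbitrage forward: 0.22259 × 1.145200 / 1.153900 = 0.22091175 CHF/PLN.
(F − S)/S ÷ T = (0.22091175 − 0.22259)/0.22259/(18/12) = -0.005026 → -0.50%.

-0.50%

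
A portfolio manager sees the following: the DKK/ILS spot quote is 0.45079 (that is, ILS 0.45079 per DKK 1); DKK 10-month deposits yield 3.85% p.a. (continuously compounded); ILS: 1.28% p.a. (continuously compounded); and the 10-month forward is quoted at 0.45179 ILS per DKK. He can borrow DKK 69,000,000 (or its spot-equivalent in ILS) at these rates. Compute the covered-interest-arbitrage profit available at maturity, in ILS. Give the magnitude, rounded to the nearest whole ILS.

T = 10/12 years.
Route A — deposit DKK, sell forward: 69,000,000 × 1.032603552 × 0.45179 = ILS 32,189,877.15.
Route B — convert at spot, deposit ILS: 69,000,000 × 0.45079 × 1.0107237584 = ILS 31,438,067.25.
The quoted forward overvalues DKK, so borrow ILS, buy DKK at spot, deposit the DKK at 3.85%, and sell the proceeds forward at 0.45179.
Profit = 32,189,877.15 − 31,438,067.25 = ILS 751,810.

ILS 751,810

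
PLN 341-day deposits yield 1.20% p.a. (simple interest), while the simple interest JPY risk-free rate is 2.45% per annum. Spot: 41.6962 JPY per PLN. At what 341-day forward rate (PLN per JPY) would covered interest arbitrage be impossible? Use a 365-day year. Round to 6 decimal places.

0.023709

T = 341/365 years.
JPY growth factor: 1 + 0.0245×341/365 = 1.022889.
Growth of 1 PLN over T: 1 + 0.0120×341/365 = 1.011211.
So F = 41.6962 × 1.022889 / 1.011211 = 42.17773 (JPY/PLN).
Invert for PLN per JPY: 1 / 42.17773 = 0.023709.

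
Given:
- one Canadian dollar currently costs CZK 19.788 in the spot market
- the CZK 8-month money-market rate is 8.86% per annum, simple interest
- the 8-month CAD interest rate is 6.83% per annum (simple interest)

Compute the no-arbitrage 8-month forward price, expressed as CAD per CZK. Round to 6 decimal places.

0.049890

T = 8/12 years.
CZK growth factor: 1 + 0.0886×8/12 = 1.0590667.
Growth of 1 CAD over T: 1 + 0.0683×8/12 = 1.0455333.
CIP: F = S · (grow CZK)/(grow CAD) = 19.788 × 1.0590667/1.0455333 = 20.04414 CZK per CAD.
Invert for CAD per CZK: 1 / 20.04414 = 0.049890.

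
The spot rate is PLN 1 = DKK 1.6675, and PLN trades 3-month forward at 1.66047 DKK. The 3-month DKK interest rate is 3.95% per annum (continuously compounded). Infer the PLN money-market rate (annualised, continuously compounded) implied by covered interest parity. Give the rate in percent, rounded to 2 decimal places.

5.64%

T = 3/12 years.
By CIP, F/S equals the DKK-to-PLN growth ratio: 1.66047/1.6675 = 0.9957841.
DKK growth factor: e^(0.0395×3/12) = 1.0099239.
Hence g_PLN = 1.0141997.
r = ln(1.0141997)/(3/12) = 0.056399 → 5.64%.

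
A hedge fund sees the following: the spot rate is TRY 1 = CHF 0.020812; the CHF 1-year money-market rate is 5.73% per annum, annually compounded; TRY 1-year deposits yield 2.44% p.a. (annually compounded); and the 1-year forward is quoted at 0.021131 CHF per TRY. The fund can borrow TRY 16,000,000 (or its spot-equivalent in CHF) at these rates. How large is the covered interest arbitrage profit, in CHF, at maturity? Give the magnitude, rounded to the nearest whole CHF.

T = 1 year.
Invest the TRY and cover forward: 16,000,000 × 1.024400 × 0.021131 = CHF 346,345.54.
Convert at spot and invest in CHF: 16,000,000 × 0.020812 × 1.057300 = CHF 352,072.44.
The quoted forward undervalues TRY, so borrow TRY, convert to CHF at spot, deposit the CHF at 5.73%, and buy TRY forward at 0.021131 to cover the loan.
Arbitrage profit = |346,345.54 − 352,072.44| = CHF 5,727.

CHF 5,727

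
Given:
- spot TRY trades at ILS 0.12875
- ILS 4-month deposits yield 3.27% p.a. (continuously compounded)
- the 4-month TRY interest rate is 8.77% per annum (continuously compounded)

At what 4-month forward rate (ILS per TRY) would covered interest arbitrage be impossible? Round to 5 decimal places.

T = 4/12 years.
ILS accumulates by e^(0.0327×4/12) = 1.0109596.
Growth of 1 TRY over T: e^(0.0877×4/12) = 1.0296648.
CIP: F = S · (grow ILS)/(grow TRY) = 0.12875 × 1.0109596/1.0296648 = 0.1264111 ILS per TRY.

0.12641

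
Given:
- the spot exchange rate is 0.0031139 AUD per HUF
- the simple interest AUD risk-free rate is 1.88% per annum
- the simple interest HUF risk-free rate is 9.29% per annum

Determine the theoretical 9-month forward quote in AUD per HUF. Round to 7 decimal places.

T = 9/12 years.
AUD growth factor: 1 + 0.0188×9/12 = 1.014100.
Growth of 1 HUF over T: 1 + 0.0929×9/12 = 1.069675.
Forward (AUD per HUF) = 0.0031139 × 1.014100 / 1.069675 = 0.002952117.

0.0029521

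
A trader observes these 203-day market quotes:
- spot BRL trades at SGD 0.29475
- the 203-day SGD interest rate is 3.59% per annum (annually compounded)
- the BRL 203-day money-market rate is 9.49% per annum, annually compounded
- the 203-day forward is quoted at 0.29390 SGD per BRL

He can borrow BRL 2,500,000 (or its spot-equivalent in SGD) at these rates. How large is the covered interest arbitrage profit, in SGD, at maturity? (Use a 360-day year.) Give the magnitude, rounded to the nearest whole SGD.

T = 203/360 years.
Keep in BRL, deliver into the forward: 2,500,000·1.05245326·0.29390 = SGD 773,290.03.
Swap to SGD now, deposit: 2,500,000·0.29475·1.02008781 = SGD 751,677.20.
The quoted forward overvalues BRL, so borrow SGD, buy BRL at spot, deposit the BRL at 9.49%, and sell the proceeds forward at 0.29390.
The gap between the two covered legs is SGD 21,613.

SGD 21,613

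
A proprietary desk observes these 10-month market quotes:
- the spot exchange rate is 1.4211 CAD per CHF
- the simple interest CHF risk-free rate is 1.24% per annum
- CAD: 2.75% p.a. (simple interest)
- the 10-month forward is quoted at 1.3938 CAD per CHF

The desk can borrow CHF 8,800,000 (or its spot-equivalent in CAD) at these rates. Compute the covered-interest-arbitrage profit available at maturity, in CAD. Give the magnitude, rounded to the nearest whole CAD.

CAD 400,086

T = 10/12 years.
Invest the CHF and cover forward: 8,800,000 × 1.0103333333 × 1.3938 = CAD 12,392,182.88.
Convert at spot and invest in CAD: 8,800,000 × 1.4211 × 1.0229166667 = CAD 12,792,268.50.
The quoted forward undervalues CHF, so borrow CHF, convert to CAD at spot, deposit the CAD at 2.75%, and buy CHF forward at 1.3938 to cover the loan.
Profit = 12,792,268.50 − 12,392,182.88 = CAD 400,086.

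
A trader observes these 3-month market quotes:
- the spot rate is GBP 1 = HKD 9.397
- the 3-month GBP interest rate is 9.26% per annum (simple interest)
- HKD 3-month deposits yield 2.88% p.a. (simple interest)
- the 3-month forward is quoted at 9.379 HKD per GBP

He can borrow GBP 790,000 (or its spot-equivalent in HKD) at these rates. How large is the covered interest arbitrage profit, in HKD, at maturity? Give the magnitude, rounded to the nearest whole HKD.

HKD 103,858

T = 3/12 years.
Keep in GBP, deliver into the forward: 790,000·1.023150·9.379 = HKD 7,580,937.84.
Swap to HKD now, deposit: 790,000·9.397·1.007200 = HKD 7,477,080.14.
The quoted forward overvalues GBP, so borrow HKD, buy GBP at spot, deposit the GBP at 9.26%, and sell the proceeds forward at 9.379.
Profit = 7,580,937.84 − 7,477,080.14 = HKD 103,858.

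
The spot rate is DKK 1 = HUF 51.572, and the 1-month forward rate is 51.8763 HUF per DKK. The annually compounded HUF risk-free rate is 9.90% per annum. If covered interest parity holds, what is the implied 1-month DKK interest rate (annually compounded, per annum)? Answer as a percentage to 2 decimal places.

T = 1/12 years.
F/S = 51.8763/51.572 = 1.0059005 = (growth of HUF) / (growth of DKK).
The HUF side grows by (1 + 0.0990)^(1/12) = 1.0078977.
Hence g_DKK = 1.0019855.
Annualise: 1.0019855^(12/1) − 1 = 0.024088 = 2.41%.

2.41%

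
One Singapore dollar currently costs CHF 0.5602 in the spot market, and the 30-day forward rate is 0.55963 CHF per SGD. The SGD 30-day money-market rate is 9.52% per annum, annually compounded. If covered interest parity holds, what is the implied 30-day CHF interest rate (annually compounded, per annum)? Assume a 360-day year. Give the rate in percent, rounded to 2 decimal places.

T = 30/360 years.
By CIP, F/S equals the CHF-to-SGD growth ratio: 0.55963/0.5602 = 0.9989825.
The SGD side grows by (1 + 0.0952)^(30/360) = 1.0076069.
That pins the CHF growth at 1.0065817.
Annualise: 1.0065817^(360/30) − 1 = 0.081903 = 8.19%.

8.19%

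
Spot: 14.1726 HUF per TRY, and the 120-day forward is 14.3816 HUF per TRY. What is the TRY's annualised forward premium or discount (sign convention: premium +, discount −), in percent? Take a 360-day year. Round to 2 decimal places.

+4.42%

T = 120/360 years.
TRY trades forward at +1.47468% vs spot over the period.
×(1/T) gives 4.42% p.a.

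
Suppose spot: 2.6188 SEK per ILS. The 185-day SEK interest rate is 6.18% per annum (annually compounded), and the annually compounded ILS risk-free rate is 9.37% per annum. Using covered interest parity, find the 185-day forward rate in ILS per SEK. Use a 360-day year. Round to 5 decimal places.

T = 185/360 years.
SEK growth factor: (1 + 0.0618)^(185/360) = 1.0312954.
ILS accumulates by (1 + 0.0937)^(185/360) = 1.0471029.
So F = 2.6188 × 1.0312954 / 1.0471029 = 2.579266 (SEK/ILS).
Quoted the other way: 1/2.579266 = 0.38771 ILS per SEK.

0.38771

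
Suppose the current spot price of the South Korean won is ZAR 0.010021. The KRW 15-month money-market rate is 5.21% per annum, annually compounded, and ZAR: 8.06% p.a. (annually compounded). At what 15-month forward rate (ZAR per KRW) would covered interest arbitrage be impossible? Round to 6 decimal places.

T = 15/12 years.
ZAR growth factor: (1 + 0.0806)^(15/12) = 1.1017453.
KRW accumulates by (1 + 0.0521)^(15/12) = 1.0655437.
Forward (ZAR per KRW) = 0.010021 × 1.1017453 / 1.0655437 = 0.01036146.

0.010361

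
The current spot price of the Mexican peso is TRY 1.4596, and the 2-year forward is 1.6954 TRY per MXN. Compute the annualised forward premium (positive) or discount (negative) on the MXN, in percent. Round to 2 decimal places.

+8.08%

T = 2 years.
(F − S)/S = (1.6954 − 1.4596)/1.4596 = 0.1615511.
Per annum: 0.1615511 / 2 = 0.080776 = 8.08%.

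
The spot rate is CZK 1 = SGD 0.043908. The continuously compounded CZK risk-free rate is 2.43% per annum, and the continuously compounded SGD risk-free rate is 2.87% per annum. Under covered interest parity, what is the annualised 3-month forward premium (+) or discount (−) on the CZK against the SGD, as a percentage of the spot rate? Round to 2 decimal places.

T = 3/12 years.
F = S · g_SGD/g_CZK = 0.043908 × 1.0072008/1.0060935 = 0.043956325.
(F − S)/S ÷ T = (0.043956325 − 0.043908)/0.043908/(3/12) = 0.004402 → 0.44%.

+0.44%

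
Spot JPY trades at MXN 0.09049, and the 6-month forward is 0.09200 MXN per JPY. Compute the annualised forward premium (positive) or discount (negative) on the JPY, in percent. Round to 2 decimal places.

+3.34%

T = 6/12 years.
JPY trades forward at +1.66869% vs spot over the period.
×(1/T) gives 3.34% p.a.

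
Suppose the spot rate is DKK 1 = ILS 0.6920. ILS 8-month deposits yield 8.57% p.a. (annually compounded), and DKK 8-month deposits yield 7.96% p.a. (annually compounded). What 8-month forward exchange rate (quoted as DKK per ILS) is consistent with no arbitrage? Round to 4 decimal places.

1.4397

T = 8/12 years.
Growth of 1 ILS over T: (1 + 0.0857)^(8/12) = 1.0563469.
Growth of 1 DKK over T: (1 + 0.0796)^(8/12) = 1.0523865.
CIP: F = S · (grow ILS)/(grow DKK) = 0.692 × 1.0563469/1.0523865 = 0.6946042 ILS per DKK.
Invert for DKK per ILS: 1 / 0.6946042 = 1.4397.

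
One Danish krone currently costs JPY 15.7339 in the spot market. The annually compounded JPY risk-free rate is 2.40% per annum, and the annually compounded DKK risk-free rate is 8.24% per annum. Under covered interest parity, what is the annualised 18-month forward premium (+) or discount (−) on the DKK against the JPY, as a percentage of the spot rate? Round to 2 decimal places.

T = 18/12 years.
F = S · g_JPY/g_DKK = 15.7339 × 1.0362151/1.1261122 = 14.4778689.
Annualised premium = (F − S)/S × (1/T) = (14.4778689 − 15.7339)/15.7339 ÷ (18/12) = -5.32%.

-5.32%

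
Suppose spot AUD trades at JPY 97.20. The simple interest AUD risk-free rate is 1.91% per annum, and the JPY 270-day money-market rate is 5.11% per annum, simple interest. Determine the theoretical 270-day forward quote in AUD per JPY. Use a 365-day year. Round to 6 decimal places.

T = 270/365 years.
Growth of 1 JPY over T: 1 + 0.0511×270/365 = 1.037800.
AUD growth factor: 1 + 0.0191×270/365 = 1.0141288.
CIP: F = S · (grow JPY)/(grow AUD) = 97.2 × 1.037800/1.0141288 = 99.46879 JPY per AUD.
Invert for AUD per JPY: 1 / 99.46879 = 0.010053.

0.010053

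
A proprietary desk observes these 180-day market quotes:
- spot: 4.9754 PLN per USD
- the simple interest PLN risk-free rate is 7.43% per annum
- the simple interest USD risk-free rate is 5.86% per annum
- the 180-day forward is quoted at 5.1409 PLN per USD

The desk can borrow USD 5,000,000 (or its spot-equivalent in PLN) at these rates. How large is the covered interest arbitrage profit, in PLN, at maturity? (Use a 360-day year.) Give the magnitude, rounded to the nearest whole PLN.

PLN 656,461

T = 180/360 years.
Invest the USD and cover forward: 5,000,000 × 1.029300 × 5.1409 = PLN 26,457,641.85.
Convert at spot and invest in PLN: 5,000,000 × 4.9754 × 1.037150 = PLN 25,801,180.55.
The quoted forward overvalues USD, so borrow PLN, buy USD at spot, deposit the USD at 5.86%, and sell the proceeds forward at 5.1409.
Profit = 26,457,641.85 − 25,801,180.55 = PLN 656,461.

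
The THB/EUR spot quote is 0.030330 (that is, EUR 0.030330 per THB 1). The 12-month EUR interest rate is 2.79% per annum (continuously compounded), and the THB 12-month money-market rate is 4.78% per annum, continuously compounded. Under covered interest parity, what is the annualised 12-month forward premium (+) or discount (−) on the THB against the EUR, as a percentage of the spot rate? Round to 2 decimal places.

T = 1 year.
F = S · g_EUR/g_THB = 0.03033 × 1.0282928/1.0489608 = 0.029732399.
Annualised premium = (F − S)/S × (1/T) = (0.029732399 − 0.03033)/0.03033 ÷ 1 = -1.97%.

-1.97%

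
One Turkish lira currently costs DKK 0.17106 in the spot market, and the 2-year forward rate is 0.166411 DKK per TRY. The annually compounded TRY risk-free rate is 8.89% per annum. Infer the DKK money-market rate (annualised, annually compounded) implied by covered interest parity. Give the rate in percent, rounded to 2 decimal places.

T = 2 years.
CIP gives F = S · g_DKK/g_TRY, so g_DKK/g_TRY = 0.166411/0.17106 = 0.9728224.
The TRY side grows by (1 + 0.0889)^2 = 1.1857032.
Hence g_DKK = 1.1534786.
r = 1.1534786^(1/2) − 1 = 0.074001 → 7.40%.

7.40%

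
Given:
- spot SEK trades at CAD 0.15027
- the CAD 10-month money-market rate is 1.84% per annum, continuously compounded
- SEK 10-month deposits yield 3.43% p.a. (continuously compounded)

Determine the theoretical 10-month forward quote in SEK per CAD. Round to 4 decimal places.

T = 10/12 years.
Growth of 1 CAD over T: e^(0.0184×10/12) = 1.0154515.
SEK growth factor: e^(0.0343×10/12) = 1.0289958.
Forward (CAD per SEK) = 0.15027 × 1.0154515 / 1.0289958 = 0.1482921.
Invert for SEK per CAD: 1 / 0.1482921 = 6.7434.

6.7434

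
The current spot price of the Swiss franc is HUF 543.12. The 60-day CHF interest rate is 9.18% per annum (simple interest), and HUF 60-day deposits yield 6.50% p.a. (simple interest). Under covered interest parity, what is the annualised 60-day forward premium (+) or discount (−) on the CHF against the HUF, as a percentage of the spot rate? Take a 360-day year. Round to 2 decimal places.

-2.64%

T = 60/360 years.
F = S · g_HUF/g_CHF = 543.12 × 1.0108333/1.015300 = 540.73060.
Annualised premium = (F − S)/S × (1/T) = (540.73060 − 543.12)/543.12 ÷ (60/360) = -2.64%.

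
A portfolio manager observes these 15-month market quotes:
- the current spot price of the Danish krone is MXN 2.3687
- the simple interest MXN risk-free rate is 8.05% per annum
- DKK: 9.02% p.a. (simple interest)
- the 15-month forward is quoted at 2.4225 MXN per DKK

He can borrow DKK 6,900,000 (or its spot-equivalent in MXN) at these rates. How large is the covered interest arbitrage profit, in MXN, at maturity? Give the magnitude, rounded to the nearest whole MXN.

T = 15/12 years.
Route A — deposit DKK, sell forward: 6,900,000 × 1.112750 × 2.4225 = MXN 18,599,894.44.
Route B — convert at spot, deposit MXN: 6,900,000 × 2.3687 × 1.100625 = MXN 17,988,648.02.
The quoted forward overvalues DKK, so borrow MXN, buy DKK at spot, deposit the DKK at 9.02%, and sell the proceeds forward at 2.4225.
Arbitrage profit = |18,599,894.44 − 17,988,648.02| = MXN 611,246.

MXN 611,246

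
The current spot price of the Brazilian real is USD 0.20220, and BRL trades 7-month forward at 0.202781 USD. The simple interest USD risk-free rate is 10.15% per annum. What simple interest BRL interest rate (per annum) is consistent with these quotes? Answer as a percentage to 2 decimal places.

9.63%

T = 7/12 years.
CIP gives F = S · g_USD/g_BRL, so g_USD/g_BRL = 0.202781/0.2022 = 1.0028734.
The USD side grows by 1 + 0.1015×7/12 = 1.0592083.
That pins the BRL growth at 1.0561735.
r = (1.0561735 − 1)/(7/12) = 0.096297 → 9.63%.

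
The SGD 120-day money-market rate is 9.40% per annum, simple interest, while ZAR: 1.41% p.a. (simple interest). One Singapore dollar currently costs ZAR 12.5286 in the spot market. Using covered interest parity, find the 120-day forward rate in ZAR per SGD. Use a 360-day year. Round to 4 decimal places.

T = 120/360 years.
ZAR accumulates by 1 + 0.0141×120/360 = 1.004700.
SGD growth factor: 1 + 0.0940×120/360 = 1.03133333.
So F = 12.5286 × 1.004700 / 1.03133333 = 12.205059 (ZAR/SGD).

12.2051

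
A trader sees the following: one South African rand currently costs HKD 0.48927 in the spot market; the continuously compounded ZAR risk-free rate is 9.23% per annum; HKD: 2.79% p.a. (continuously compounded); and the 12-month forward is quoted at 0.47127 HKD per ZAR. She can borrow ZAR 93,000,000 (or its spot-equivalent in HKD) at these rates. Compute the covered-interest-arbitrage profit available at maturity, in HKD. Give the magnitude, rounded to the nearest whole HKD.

T = 1 year.
Route A — deposit ZAR, sell forward: 93,000,000 × 1.0966937809 × 0.47127 = HKD 48,066,015.67.
Route B — convert at spot, deposit HKD: 93,000,000 × 0.48927 × 1.02829285 = HKD 46,789,494.37.
The quoted forward overvalues ZAR, so borrow HKD, buy ZAR at spot, deposit the ZAR at 9.23%, and sell the proceeds forward at 0.47127.
The gap between the two covered legs is HKD 1,276,521.

HKD 1,276,521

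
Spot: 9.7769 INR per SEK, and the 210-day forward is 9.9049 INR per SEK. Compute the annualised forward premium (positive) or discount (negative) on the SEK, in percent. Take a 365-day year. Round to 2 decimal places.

+2.28%

T = 210/365 years.
SEK trades forward at +1.30921% vs spot over the period.
Annualise by dividing by T: 0.0130921 / (210/365) = 0.022755 → 2.28%.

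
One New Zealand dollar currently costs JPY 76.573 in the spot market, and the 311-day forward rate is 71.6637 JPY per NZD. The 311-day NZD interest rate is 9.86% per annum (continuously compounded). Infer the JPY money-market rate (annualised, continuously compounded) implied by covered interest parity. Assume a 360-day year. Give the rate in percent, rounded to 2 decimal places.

T = 311/360 years.
By CIP, F/S equals the JPY-to-NZD growth ratio: 71.6637/76.573 = 0.9358873.
The NZD side grows by e^(0.0986×311/360) = 1.0889124.
That pins the JPY growth at 1.0190993.
Take logs: ln 1.0190993 / (311/360) = 0.021900, so 2.19%.

2.19%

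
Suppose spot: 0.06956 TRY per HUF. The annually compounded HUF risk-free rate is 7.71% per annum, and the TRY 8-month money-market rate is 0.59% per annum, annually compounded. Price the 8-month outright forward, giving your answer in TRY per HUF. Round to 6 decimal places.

0.066460

T = 8/12 years.
TRY growth factor: (1 + 0.0059)^(8/12) = 1.0039295.
Growth of 1 HUF over T: (1 + 0.0771)^(8/12) = 1.0507612.
So F = 0.06956 × 1.0039295 / 1.0507612 = 0.06645976 (TRY/HUF).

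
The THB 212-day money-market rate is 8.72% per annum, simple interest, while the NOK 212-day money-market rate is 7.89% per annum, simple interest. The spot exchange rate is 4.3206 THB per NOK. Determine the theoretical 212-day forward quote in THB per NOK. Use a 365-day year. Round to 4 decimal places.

T = 212/365 years.
THB growth factor: 1 + 0.0872×212/365 = 1.0506477.
NOK growth factor: 1 + 0.0789×212/365 = 1.0458268.
So F = 4.3206 × 1.0506477 / 1.0458268 = 4.340516 (THB/NOK).

4.3405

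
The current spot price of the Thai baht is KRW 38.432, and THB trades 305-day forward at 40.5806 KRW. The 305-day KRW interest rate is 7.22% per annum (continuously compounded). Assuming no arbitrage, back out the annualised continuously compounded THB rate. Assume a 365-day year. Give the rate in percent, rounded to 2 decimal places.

0.71%

T = 305/365 years.
CIP gives F = S · g_KRW/g_THB, so g_KRW/g_THB = 40.5806/38.432 = 1.0559065.
The KRW side grows by e^(0.0722×305/365) = 1.0621886.
So the THB growth factor = 1.0059495.
r = ln(1.0059495)/(305/365) = 0.007099 → 0.71%.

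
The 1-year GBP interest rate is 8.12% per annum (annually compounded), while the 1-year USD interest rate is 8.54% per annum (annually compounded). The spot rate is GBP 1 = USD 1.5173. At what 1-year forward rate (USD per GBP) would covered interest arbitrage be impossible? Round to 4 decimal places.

T = 1 year.
USD growth factor: (1 + 0.0854)^1 = 1.085400.
GBP growth factor: (1 + 0.0812)^1 = 1.081200.
So F = 1.5173 × 1.085400 / 1.081200 = 1.523194 (USD/GBP).

1.5232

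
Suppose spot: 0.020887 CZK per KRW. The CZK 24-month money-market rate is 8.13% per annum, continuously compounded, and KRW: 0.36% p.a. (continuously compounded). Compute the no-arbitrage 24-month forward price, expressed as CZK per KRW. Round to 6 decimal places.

T = 2 years.
CZK growth factor: e^(0.0813×2) = 1.176566.
Growth of 1 KRW over T: e^(0.0036×2) = 1.007226.
So F = 0.020887 × 1.176566 / 1.007226 = 0.02439863 (CZK/KRW).

0.024399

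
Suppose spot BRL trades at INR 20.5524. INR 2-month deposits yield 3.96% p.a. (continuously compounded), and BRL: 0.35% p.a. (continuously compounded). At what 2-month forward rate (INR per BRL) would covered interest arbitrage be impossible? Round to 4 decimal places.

T = 2/12 years.
INR growth factor: e^(0.0396×2/12) = 1.00662183.
BRL accumulates by e^(0.0035×2/12) = 1.0005835.
Forward (INR per BRL) = 20.5524 × 1.00662183 / 1.0005835 = 20.676430.

20.6764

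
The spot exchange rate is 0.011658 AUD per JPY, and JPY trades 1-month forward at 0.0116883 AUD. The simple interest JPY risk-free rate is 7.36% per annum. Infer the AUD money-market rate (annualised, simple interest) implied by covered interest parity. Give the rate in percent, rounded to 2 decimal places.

10.50%

T = 1/12 years.
By CIP, F/S equals the AUD-to-JPY growth ratio: 0.0116883/0.011658 = 1.0025991.
The JPY side grows by 1 + 0.0736×1/12 = 1.0061333.
Hence g_AUD = 1.0087483.
r = (1.0087483 − 1)/(1/12) = 0.104980 → 10.50%.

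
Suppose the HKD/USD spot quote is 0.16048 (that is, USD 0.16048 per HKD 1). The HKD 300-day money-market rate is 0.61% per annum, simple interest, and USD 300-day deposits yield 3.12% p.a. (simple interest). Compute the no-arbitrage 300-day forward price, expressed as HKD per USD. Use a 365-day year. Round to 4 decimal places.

T = 300/365 years.
Growth of 1 USD over T: 1 + 0.0312×300/365 = 1.0256438.
Growth of 1 HKD over T: 1 + 0.0061×300/365 = 1.0050137.
CIP: F = S · (grow USD)/(grow HKD) = 0.16048 × 1.0256438/1.0050137 = 0.1637742 USD per HKD.
Invert for HKD per USD: 1 / 0.1637742 = 6.1060.

6.1060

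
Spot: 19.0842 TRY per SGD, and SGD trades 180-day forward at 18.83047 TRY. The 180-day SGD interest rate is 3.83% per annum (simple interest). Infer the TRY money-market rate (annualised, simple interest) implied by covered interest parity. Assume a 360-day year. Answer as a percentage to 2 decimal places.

T = 180/360 years.
F/S = 18.83047/19.0842 = 0.9867047 = (growth of TRY) / (growth of SGD).
The SGD side grows by 1 + 0.0383×180/360 = 1.019150.
So the TRY growth factor = 1.0056001.
(1.0056001 − 1)/T = 0.011200, i.e. 1.12%.

1.12%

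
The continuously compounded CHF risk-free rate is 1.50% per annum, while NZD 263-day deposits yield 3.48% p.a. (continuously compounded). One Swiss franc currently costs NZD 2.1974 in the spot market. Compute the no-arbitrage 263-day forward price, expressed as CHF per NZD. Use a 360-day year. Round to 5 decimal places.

0.44855

T = 263/360 years.
NZD growth factor: e^(0.0348×263/360) = 1.0257493.
CHF accumulates by e^(0.0150×263/360) = 1.0110186.
Forward (NZD per CHF) = 2.1974 × 1.0257493 / 1.0110186 = 2.229416.
Invert for CHF per NZD: 1 / 2.229416 = 0.44855.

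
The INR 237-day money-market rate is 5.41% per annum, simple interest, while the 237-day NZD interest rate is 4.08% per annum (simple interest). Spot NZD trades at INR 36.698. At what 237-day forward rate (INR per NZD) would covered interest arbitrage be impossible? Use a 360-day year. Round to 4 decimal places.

37.0109

T = 237/360 years.
INR accumulates by 1 + 0.0541×237/360 = 1.03561583.
Growth of 1 NZD over T: 1 + 0.0408×237/360 = 1.026860.
CIP: F = S · (grow INR)/(grow NZD) = 36.698 × 1.03561583/1.026860 = 37.010917 INR per NZD.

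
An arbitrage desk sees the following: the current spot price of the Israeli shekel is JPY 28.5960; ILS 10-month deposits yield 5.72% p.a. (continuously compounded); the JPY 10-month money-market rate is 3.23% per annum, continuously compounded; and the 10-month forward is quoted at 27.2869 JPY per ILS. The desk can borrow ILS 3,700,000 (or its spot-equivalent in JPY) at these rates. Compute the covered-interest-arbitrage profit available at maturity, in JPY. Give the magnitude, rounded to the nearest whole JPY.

JPY 2,801,226

T = 10/12 years.
Keep in ILS, deliver into the forward: 3,700,000·1.04882099005·27.2869 = JPY 105,890,571.85.
Swap to JPY now, deposit: 3,700,000·28.5960·1.02728219235 = JPY 108,691,797.82.
The quoted forward undervalues ILS, so borrow ILS, convert to JPY at spot, deposit the JPY at 3.23%, and buy ILS forward at 27.2869 to cover the loan.
The gap between the two covered legs is JPY 2,801,226.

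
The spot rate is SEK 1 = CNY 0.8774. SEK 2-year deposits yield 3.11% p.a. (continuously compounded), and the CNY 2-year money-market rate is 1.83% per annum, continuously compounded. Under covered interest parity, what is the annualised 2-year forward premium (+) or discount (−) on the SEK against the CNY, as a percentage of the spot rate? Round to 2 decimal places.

-1.26%

T = 2 years.
F = S · g_CNY/g_SEK = 0.8774 × 1.037278/1.0641752 = 0.8552236.
(F − S)/S ÷ T = (0.8552236 − 0.8774)/0.8774/2 = -0.012638 → -1.26%.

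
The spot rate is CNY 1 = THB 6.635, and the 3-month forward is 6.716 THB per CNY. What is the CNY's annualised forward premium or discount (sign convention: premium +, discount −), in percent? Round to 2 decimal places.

+4.88%

T = 3/12 years.
Period premium: (6.716 − 6.635)/6.635 = 0.0122080.
Per annum: 0.0122080 / (3/12) = 0.048832 = 4.88%.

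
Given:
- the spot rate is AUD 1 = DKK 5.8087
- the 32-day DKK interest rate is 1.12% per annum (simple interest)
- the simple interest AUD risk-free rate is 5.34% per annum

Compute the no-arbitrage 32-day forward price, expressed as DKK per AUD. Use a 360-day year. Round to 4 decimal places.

T = 32/360 years.
DKK accumulates by 1 + 0.0112×32/360 = 1.0009956.
AUD accumulates by 1 + 0.0534×32/360 = 1.0047467.
So F = 5.8087 × 1.0009956 / 1.0047467 = 5.787014 (DKK/AUD).

5.7870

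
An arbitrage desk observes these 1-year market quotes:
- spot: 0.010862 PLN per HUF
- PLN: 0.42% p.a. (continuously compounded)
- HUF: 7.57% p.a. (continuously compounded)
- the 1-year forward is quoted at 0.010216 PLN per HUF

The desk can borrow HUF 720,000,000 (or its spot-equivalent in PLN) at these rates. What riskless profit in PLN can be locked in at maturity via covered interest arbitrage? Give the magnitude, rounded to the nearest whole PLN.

PLN 80,394

T = 1 year.
Keep in HUF, deliver into the forward: 720,000,000·1.078638934·0.010216 = PLN 7,933,950.25.
Swap to PLN now, deposit: 720,000,000·0.010862·1.004208832 = PLN 7,853,555.76.
The quoted forward overvalues HUF, so borrow PLN, buy HUF at spot, deposit the HUF at 7.57%, and sell the proceeds forward at 0.010216.
Profit = 7,933,950.25 − 7,853,555.76 = PLN 80,394.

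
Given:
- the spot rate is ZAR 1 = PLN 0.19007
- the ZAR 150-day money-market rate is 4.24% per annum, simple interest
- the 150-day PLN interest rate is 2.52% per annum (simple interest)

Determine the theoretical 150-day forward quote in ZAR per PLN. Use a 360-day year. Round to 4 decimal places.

5.2985

T = 150/360 years.
PLN accumulates by 1 + 0.0252×150/360 = 1.010500.
Growth of 1 ZAR over T: 1 + 0.0424×150/360 = 1.0176667.
Forward (PLN per ZAR) = 0.19007 × 1.010500 / 1.0176667 = 0.1887315.
Quoted the other way: 1/0.1887315 = 5.2985 ZAR per PLN.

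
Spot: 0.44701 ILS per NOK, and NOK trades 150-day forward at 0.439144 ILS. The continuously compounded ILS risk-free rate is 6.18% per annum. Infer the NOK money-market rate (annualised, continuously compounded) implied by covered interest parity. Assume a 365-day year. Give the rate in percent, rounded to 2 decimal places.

T = 150/365 years.
By CIP, F/S equals the ILS-to-NOK growth ratio: 0.439144/0.44701 = 0.9824031.
ILS growth factor: e^(0.0618×150/365) = 1.0257225.
That pins the NOK growth at 1.0440953.
Take logs: ln 1.0440953 / (150/365) = 0.105000, so 10.50%.

10.50%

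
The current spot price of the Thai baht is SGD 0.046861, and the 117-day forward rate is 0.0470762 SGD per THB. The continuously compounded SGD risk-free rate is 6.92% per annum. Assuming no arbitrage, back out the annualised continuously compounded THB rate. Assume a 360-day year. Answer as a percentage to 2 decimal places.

5.51%

T = 117/360 years.
CIP gives F = S · g_SGD/g_THB, so g_SGD/g_THB = 0.0470762/0.046861 = 1.0045923.
The SGD side grows by e^(0.0692×117/360) = 1.0227448.
That pins the THB growth at 1.0180695.
r = ln(1.0180695)/(117/360) = 0.055102 → 5.51%.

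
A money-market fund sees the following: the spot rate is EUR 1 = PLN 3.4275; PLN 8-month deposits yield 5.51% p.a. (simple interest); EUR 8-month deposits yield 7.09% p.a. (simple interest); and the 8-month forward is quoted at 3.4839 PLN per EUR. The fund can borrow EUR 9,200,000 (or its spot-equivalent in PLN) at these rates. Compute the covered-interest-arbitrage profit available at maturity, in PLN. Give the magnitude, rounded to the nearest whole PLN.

PLN 875,553

T = 8/12 years.
Invest the EUR and cover forward: 9,200,000 × 1.0472666667 × 3.4839 = PLN 33,566,865.53.
Convert at spot and invest in PLN: 9,200,000 × 3.4275 × 1.0367333333 = PLN 32,691,312.20.
The quoted forward overvalues EUR, so borrow PLN, buy EUR at spot, deposit the EUR at 7.09%, and sell the proceeds forward at 3.4839.
Profit = 33,566,865.53 − 32,691,312.20 = PLN 875,553.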